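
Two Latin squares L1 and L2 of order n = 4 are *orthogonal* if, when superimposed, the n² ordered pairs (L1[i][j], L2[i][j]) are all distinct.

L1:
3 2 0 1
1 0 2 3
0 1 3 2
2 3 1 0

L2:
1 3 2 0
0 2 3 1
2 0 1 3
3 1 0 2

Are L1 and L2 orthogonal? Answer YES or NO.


Form the n² = 16 superimposed pairs (L1[i][j], L2[i][j]), row by row (rows and columns indexed from 0):
row 0: (3,1) (2,3) (0,2) (1,0)
row 1: (1,0) (0,2) (2,3) (3,1)
row 2: (0,2) (1,0) (3,1) (2,3)
row 3: (2,3) (3,1) (1,0) (0,2)
Orthogonality requires all 16 pairs distinct.
But the pair (1,0) repeats: cell (0,3) has L1 = 1, L2 = 0, and cell (1,0) has L1 = 1, L2 = 0.
A repeated pair means some other pair never occurs (only 4 distinct pairs out of 16), so the squares are not orthogonal.
Conclusion: NO.

NO


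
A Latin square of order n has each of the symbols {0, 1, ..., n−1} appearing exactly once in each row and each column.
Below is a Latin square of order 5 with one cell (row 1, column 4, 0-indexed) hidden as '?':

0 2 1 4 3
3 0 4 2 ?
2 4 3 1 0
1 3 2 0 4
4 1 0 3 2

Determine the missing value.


Row 1 contains symbols [0, 2, 3, 4] — missing [1].
Column 4 contains symbols [0, 2, 3, 4] — missing [1].
The missing symbol must appear in both missing sets; intersection = [1].
Therefore the hidden value is 1.

Missing value = 1.


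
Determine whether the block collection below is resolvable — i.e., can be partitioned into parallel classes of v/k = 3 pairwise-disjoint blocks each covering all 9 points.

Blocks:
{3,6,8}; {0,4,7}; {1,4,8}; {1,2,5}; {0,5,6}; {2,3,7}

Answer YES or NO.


v = 9, block size k = 3, number of blocks = 6.
For resolvability, blocks must partition into parallel classes of size v/k = 3.
Total blocks must therefore be a multiple of 3: 6 = 3·2 + 0 ⇒ divisible ✓.
Greedy packing gives 2 candidate class(es). Each should be a full parallel class (size 3, covers all 9 points).
  Class 1 (3 blocks): {3,6,8}; {0,4,7}; {1,2,5}. Points covered: [0, 1, 2, 3, 4, 5, 6, 7, 8].
  Class 2 (3 blocks): {1,4,8}; {0,5,6}; {2,3,7}. Points covered: [0, 1, 2, 3, 4, 5, 6, 7, 8].
All classes full (size 3)? YES. All classes cover every point? YES.
Resolvable? YES.

YES


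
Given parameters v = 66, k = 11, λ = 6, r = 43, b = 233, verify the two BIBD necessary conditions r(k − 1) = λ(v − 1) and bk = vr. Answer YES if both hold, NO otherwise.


Condition (i): r(k − 1) = 43·10 = 430; λ(v − 1) = 6·65 = 390. Match? NO.
Condition (ii): bk = 233·11 = 2563; vr = 66·43 = 2838. Match? NO.
Both conditions hold? NO.

NO


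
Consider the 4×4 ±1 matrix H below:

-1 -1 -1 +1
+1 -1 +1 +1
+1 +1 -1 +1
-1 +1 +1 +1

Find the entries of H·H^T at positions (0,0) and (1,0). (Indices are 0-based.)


Row 0 of H: [-1, -1, -1, 1].
Row 1 of H: [1, -1, 1, 1].
(H·H^T)[0][0] = Σ_j H[0][j]·H[0][j] = (-1)² + (-1)² + (-1)² + (1)² = 1 + 1 + 1 + 1 = 4.
(H·H^T)[1][0] = Σ_j H[1][j]·H[0][j] = (1)·(-1) + (-1)·(-1) + (1)·(-1) + (1)·(1) = -1 + 1 + -1 + 1 = 0.
So rows 1 and 0 are orthogonal; the diagonal entry equals n = 4.

(0,0) entry = 4; (1,0) entry = 0.


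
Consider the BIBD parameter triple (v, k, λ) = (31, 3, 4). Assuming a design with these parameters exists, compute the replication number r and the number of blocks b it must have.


Any 2-(v, k, λ) BIBD satisfies two necessary conditions:
  (i)  Each point sits in r blocks, and counting incidences through any fixed point gives r(k − 1) = λ(v − 1), so r = λ(v − 1)/(k − 1).
  (ii) Total incidences bk = vr, so b = vr/k.
Step 1: r = λ(v − 1)/(k − 1) = 4·(31 − 1)/(3 − 1) = 4·30/2 = 120/2 = 60.
Step 2: b = vr/k = 31·60/3 = 1860/3 = 620.
Check integrality: r = 60 ∈ Z ✓, b = 620 ∈ Z ✓.
(These identities are necessary conditions: they determine r and b for any design with these parameters, but do not by themselves prove that one exists.)

r = 60, b = 620.


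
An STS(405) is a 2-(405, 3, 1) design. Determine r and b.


An STS(v) is a 2-(v, 3, 1) BIBD: block size k = 3, λ = 1.
Replication: r(k − 1) = λ(v − 1) ⇒ r·2 = 405 − 1 = 404 ⇒ r = 202.
Block count: b = v(v − 1)/6 = 405·404/6 = 163620/6 = 27270.
(Check via bk = vr: 27270·3 = 81810 = 405·202 = 81810 ✓.)

r = 202, b = 27270.


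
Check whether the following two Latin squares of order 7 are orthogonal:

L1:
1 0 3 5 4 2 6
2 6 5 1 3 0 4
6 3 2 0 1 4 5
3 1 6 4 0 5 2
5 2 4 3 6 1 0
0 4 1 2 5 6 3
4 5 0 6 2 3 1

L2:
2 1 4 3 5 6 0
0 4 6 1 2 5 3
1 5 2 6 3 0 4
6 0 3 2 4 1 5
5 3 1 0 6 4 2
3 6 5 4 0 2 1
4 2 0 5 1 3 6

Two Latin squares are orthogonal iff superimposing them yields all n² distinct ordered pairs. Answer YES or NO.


Form the n² = 49 superimposed pairs (L1[i][j], L2[i][j]), row by row (rows and columns indexed from 0):
row 0: (1,2) (0,1) (3,4) (5,3) (4,5) (2,6) (6,0)
row 1: (2,0) (6,4) (5,6) (1,1) (3,2) (0,5) (4,3)
row 2: (6,1) (3,5) (2,2) (0,6) (1,3) (4,0) (5,4)
row 3: (3,6) (1,0) (6,3) (4,2) (0,4) (5,1) (2,5)
row 4: (5,5) (2,3) (4,1) (3,0) (6,6) (1,4) (0,2)
row 5: (0,3) (4,6) (1,5) (2,4) (5,0) (6,2) (3,1)
row 6: (4,4) (5,2) (0,0) (6,5) (2,1) (3,3) (1,6)
Orthogonality requires all 49 pairs distinct.
Check by first coordinate: for each symbol s of L1, list the L2 entries in the n cells where L1 = s; they must all differ.
  L1 = 0: L2 entries (in reading order) 1, 5, 6, 4, 2, 3, 0 — all 7 distinct ✓
  L1 = 1: L2 entries (in reading order) 2, 1, 3, 0, 4, 5, 6 — all 7 distinct ✓
  L1 = 2: L2 entries (in reading order) 6, 0, 2, 5, 3, 4, 1 — all 7 distinct ✓
  L1 = 3: L2 entries (in reading order) 4, 2, 5, 6, 0, 1, 3 — all 7 distinct ✓
  L1 = 4: L2 entries (in reading order) 5, 3, 0, 2, 1, 6, 4 — all 7 distinct ✓
  L1 = 5: L2 entries (in reading order) 3, 6, 4, 1, 5, 0, 2 — all 7 distinct ✓
  L1 = 6: L2 entries (in reading order) 0, 4, 1, 3, 6, 2, 5 — all 7 distinct ✓
Every symbol of L1 meets every symbol of L2 exactly once, so all 49 pairs are distinct (49 of 49).
Conclusion: YES.

YES


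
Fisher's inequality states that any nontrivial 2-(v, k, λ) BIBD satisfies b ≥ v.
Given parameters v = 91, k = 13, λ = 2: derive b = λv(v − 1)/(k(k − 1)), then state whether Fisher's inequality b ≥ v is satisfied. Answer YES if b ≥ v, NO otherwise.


b = λv(v − 1)/(k(k − 1)) = 2·91·90/(13·12) = 16380/156 = 105.
Compare with v = 91: b ≥ v, so Fisher's inequality holds.

YES


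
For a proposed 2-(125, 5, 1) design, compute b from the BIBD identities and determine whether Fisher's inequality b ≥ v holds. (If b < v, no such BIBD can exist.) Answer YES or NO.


b = λv(v − 1)/(k(k − 1)) = 1·125·124/(5·4) = 15500/20 = 775.
Compare with v = 125: b ≥ v, so Fisher's inequality holds.

YES


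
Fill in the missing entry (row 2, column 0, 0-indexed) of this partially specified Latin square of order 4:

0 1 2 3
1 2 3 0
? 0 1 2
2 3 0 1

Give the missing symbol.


Row 2 contains symbols [0, 1, 2] — missing [3].
Column 0 contains symbols [0, 1, 2] — missing [3].
The missing symbol must appear in both missing sets; intersection = [3].
Therefore the hidden value is 3.

Missing value = 3.


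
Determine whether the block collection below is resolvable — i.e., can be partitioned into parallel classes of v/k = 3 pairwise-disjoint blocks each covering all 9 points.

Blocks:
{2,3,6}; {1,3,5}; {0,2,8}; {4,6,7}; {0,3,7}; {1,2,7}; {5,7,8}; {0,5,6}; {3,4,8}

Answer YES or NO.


v = 9, block size k = 3, number of blocks = 9.
For resolvability, blocks must partition into parallel classes of size v/k = 3.
Total blocks must therefore be a multiple of 3: 9 = 3·3 + 0 ⇒ divisible ✓.
Consider block {2,3,6}. The only other block(s) in the collection disjoint from it are {5,7,8} — just 1 block(s). Any parallel class containing {2,3,6} would need 2 other blocks each disjoint from it, so no parallel class of size 3 can contain {2,3,6}.
Since every block must belong to some parallel class in a resolution, the collection cannot be partitioned into parallel classes.
Resolvable? NO.

NO


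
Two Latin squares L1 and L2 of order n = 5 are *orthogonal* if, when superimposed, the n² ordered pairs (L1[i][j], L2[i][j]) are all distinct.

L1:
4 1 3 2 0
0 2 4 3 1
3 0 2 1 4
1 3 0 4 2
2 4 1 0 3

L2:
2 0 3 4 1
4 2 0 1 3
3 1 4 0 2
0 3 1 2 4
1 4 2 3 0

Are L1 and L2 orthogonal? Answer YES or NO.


Form the n² = 25 superimposed pairs (L1[i][j], L2[i][j]), row by row (rows and columns indexed from 0):
row 0: (4,2) (1,0) (3,3) (2,4) (0,1)
row 1: (0,4) (2,2) (4,0) (3,1) (1,3)
row 2: (3,3) (0,1) (2,4) (1,0) (4,2)
row 3: (1,0) (3,3) (0,1) (4,2) (2,4)
row 4: (2,1) (4,4) (1,2) (0,3) (3,0)
Orthogonality requires all 25 pairs distinct.
But the pair (3,3) repeats: cell (0,2) has L1 = 3, L2 = 3, and cell (2,0) has L1 = 3, L2 = 3.
A repeated pair means some other pair never occurs (only 15 distinct pairs out of 25), so the squares are not orthogonal.
Conclusion: NO.

NO


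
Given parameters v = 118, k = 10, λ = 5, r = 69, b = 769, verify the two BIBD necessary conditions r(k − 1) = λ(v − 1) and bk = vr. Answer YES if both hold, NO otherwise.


Condition (i): r(k − 1) = 69·9 = 621; λ(v − 1) = 5·117 = 585. Match? NO.
Condition (ii): bk = 769·10 = 7690; vr = 118·69 = 8142. Match? NO.
Both conditions hold? NO.

NO


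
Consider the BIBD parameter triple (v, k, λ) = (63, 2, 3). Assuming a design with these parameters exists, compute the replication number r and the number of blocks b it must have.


Any 2-(v, k, λ) BIBD satisfies two necessary conditions:
  (i)  Each point sits in r blocks, and counting incidences through any fixed point gives r(k − 1) = λ(v − 1), so r = λ(v − 1)/(k − 1).
  (ii) Total incidences bk = vr, so b = vr/k.
Step 1: r = λ(v − 1)/(k − 1) = 3·(63 − 1)/(2 − 1) = 3·62/1 = 186/1 = 186.
Step 2: b = vr/k = 63·186/2 = 11718/2 = 5859.
Check integrality: r = 186 ∈ Z ✓, b = 5859 ∈ Z ✓.
(These identities are necessary conditions: they determine r and b for any design with these parameters, but do not by themselves prove that one exists.)

r = 186, b = 5859.


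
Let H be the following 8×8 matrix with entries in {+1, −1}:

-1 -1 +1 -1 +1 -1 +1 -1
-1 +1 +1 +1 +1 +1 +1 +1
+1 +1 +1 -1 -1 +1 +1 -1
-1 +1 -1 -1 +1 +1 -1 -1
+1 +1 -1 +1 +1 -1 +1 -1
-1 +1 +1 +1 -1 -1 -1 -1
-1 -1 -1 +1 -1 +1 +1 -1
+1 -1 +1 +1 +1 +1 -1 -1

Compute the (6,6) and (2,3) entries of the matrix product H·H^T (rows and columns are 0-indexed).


Row 2 of H: [1, 1, 1, -1, -1, 1, 1, -1].
Row 3 of H: [-1, 1, -1, -1, 1, 1, -1, -1].
Row 6 of H: [-1, -1, -1, 1, -1, 1, 1, -1].
(H·H^T)[6][6] = Σ_j H[6][j]·H[6][j] = (-1)² + (-1)² + (-1)² + (1)² + (-1)² + (1)² + (1)² + (-1)² = 1 + 1 + 1 + 1 + 1 + 1 + 1 + 1 = 8.
(H·H^T)[2][3] = Σ_j H[2][j]·H[3][j] = (1)·(-1) + (1)·(1) + (1)·(-1) + (-1)·(-1) + (-1)·(1) + (1)·(1) + (1)·(-1) + (-1)·(-1) = -1 + 1 + -1 + 1 + -1 + 1 + -1 + 1 = 0.
So rows 2 and 3 are orthogonal; the diagonal entry equals n = 8.

(6,6) entry = 8; (2,3) entry = 0.


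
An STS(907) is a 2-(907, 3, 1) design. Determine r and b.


An STS(v) is a 2-(v, 3, 1) BIBD: block size k = 3, λ = 1.
Replication: r(k − 1) = λ(v − 1) ⇒ r·2 = 907 − 1 = 906 ⇒ r = 453.
Block count: b = v(v − 1)/6 = 907·906/6 = 821742/6 = 136957.
(Check via bk = vr: 136957·3 = 410871 = 907·453 = 410871 ✓.)

r = 453, b = 136957.


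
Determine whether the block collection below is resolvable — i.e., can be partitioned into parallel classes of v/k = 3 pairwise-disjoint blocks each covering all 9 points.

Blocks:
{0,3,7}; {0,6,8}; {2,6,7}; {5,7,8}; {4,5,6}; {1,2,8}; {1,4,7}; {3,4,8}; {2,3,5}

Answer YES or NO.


v = 9, block size k = 3, number of blocks = 9.
For resolvability, blocks must partition into parallel classes of size v/k = 3.
Total blocks must therefore be a multiple of 3: 9 = 3·3 + 0 ⇒ divisible ✓.
Consider block {2,6,7}. The only other block(s) in the collection disjoint from it are {3,4,8} — just 1 block(s). Any parallel class containing {2,6,7} would need 2 other blocks each disjoint from it, so no parallel class of size 3 can contain {2,6,7}.
Since every block must belong to some parallel class in a resolution, the collection cannot be partitioned into parallel classes.
Resolvable? NO.

NO


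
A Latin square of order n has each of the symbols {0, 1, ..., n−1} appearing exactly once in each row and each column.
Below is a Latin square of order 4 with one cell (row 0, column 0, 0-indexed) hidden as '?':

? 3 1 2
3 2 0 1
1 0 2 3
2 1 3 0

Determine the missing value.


Row 0 contains symbols [1, 2, 3] — missing [0].
Column 0 contains symbols [1, 2, 3] — missing [0].
The missing symbol must appear in both missing sets; intersection = [0].
Therefore the hidden value is 0.

Missing value = 0.


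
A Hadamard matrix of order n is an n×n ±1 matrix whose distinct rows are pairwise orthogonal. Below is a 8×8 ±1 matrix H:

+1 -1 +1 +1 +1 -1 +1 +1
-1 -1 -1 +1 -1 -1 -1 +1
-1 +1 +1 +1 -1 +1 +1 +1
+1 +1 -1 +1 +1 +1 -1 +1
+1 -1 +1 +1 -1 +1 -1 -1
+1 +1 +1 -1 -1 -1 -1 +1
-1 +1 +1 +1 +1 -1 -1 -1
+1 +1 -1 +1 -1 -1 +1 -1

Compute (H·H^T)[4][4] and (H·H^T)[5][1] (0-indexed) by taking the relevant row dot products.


Row 1 of H: [-1, -1, -1, 1, -1, -1, -1, 1].
Row 4 of H: [1, -1, 1, 1, -1, 1, -1, -1].
Row 5 of H: [1, 1, 1, -1, -1, -1, -1, 1].
(H·H^T)[4][4] = Σ_j H[4][j]·H[4][j] = (1)² + (-1)² + (1)² + (1)² + (-1)² + (1)² + (-1)² + (-1)² = 1 + 1 + 1 + 1 + 1 + 1 + 1 + 1 = 8.
(H·H^T)[5][1] = Σ_j H[5][j]·H[1][j] = (1)·(-1) + (1)·(-1) + (1)·(-1) + (-1)·(1) + (-1)·(-1) + (-1)·(-1) + (-1)·(-1) + (1)·(1) = -1 + -1 + -1 + -1 + 1 + 1 + 1 + 1 = 0.
So rows 5 and 1 are orthogonal; the diagonal entry equals n = 8.

(4,4) entry = 8; (5,1) entry = 0.


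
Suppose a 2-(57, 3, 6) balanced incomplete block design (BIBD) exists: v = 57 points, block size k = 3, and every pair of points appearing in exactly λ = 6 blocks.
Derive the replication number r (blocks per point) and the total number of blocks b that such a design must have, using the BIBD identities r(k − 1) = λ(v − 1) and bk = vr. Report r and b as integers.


Any 2-(v, k, λ) BIBD satisfies two necessary conditions:
  (i)  Each point sits in r blocks, and counting incidences through any fixed point gives r(k − 1) = λ(v − 1), so r = λ(v − 1)/(k − 1).
  (ii) Total incidences bk = vr, so b = vr/k.
Step 1: r = λ(v − 1)/(k − 1) = 6·(57 − 1)/(3 − 1) = 6·56/2 = 336/2 = 168.
Step 2: b = vr/k = 57·168/3 = 9576/3 = 3192.
Check integrality: r = 168 ∈ Z ✓, b = 3192 ∈ Z ✓.
(These identities are necessary conditions: they determine r and b for any design with these parameters, but do not by themselves prove that one exists.)

r = 168, b = 3192.


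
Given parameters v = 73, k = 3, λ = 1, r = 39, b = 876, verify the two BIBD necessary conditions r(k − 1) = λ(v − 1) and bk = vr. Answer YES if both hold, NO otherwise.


Condition (i): r(k − 1) = 39·2 = 78; λ(v − 1) = 1·72 = 72. Match? NO.
Condition (ii): bk = 876·3 = 2628; vr = 73·39 = 2847. Match? NO.
Both conditions hold? NO.

NO


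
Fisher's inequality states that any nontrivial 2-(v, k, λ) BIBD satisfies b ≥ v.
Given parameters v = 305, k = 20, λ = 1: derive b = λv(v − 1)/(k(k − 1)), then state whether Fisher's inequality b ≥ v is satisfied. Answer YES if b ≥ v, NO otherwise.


r = λ(v − 1)/(k − 1) = 1·304/19 = 16.
b = vr/k = 305·16/20 = 244.
Fisher's inequality: b ≥ v ⇔ 244 ≥ 305? NO.

NO


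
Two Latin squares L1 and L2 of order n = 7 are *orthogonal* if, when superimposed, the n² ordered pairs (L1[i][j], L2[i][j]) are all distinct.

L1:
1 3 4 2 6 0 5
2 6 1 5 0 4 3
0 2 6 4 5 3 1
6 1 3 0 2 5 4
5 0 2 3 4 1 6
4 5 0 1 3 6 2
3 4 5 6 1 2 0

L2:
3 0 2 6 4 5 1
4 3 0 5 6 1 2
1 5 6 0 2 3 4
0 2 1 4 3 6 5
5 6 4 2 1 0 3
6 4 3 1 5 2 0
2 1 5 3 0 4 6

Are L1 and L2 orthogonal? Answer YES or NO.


Form the n² = 49 superimposed pairs (L1[i][j], L2[i][j]), row by row (rows and columns indexed from 0):
row 0: (1,3) (3,0) (4,2) (2,6) (6,4) (0,5) (5,1)
row 1: (2,4) (6,3) (1,0) (5,5) (0,6) (4,1) (3,2)
row 2: (0,1) (2,5) (6,6) (4,0) (5,2) (3,3) (1,4)
row 3: (6,0) (1,2) (3,1) (0,4) (2,3) (5,6) (4,5)
row 4: (5,5) (0,6) (2,4) (3,2) (4,1) (1,0) (6,3)
row 5: (4,6) (5,4) (0,3) (1,1) (3,5) (6,2) (2,0)
row 6: (3,2) (4,1) (5,5) (6,3) (1,0) (2,4) (0,6)
Orthogonality requires all 49 pairs distinct.
But the pair (5,5) repeats: cell (1,3) has L1 = 5, L2 = 5, and cell (4,0) has L1 = 5, L2 = 5.
A repeated pair means some other pair never occurs (only 35 distinct pairs out of 49), so the squares are not orthogonal.
Conclusion: NO.

NO


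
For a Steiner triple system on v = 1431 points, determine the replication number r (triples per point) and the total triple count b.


An STS(v) is a 2-(v, 3, 1) BIBD: block size k = 3, λ = 1.
Replication: r(k − 1) = λ(v − 1) ⇒ r·2 = 1431 − 1 = 1430 ⇒ r = 715.
Block count: b = v(v − 1)/6 = 1431·1430/6 = 2046330/6 = 341055.
(Check via bk = vr: 341055·3 = 1023165 = 1431·715 = 1023165 ✓.)

r = 715, b = 341055.


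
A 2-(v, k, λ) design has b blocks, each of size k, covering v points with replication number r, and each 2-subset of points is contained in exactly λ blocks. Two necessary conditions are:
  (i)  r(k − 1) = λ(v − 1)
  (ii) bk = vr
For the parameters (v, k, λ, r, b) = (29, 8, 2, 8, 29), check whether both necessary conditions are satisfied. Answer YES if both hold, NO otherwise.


Condition (i): r(k − 1) = 8·7 = 56; λ(v − 1) = 2·28 = 56. Match? YES.
Condition (ii): bk = 29·8 = 232; vr = 29·8 = 232. Match? YES.
Both conditions hold? YES.

YES


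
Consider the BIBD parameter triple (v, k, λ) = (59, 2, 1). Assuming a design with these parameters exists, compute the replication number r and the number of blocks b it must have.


Any 2-(v, k, λ) BIBD satisfies two necessary conditions:
  (i)  Each point sits in r blocks, and counting incidences through any fixed point gives r(k − 1) = λ(v − 1), so r = λ(v − 1)/(k − 1).
  (ii) Total incidences bk = vr, so b = vr/k.
Step 1: r = λ(v − 1)/(k − 1) = 1·(59 − 1)/(2 − 1) = 1·58/1 = 58/1 = 58.
Step 2: b = vr/k = 59·58/2 = 3422/2 = 1711.
Check integrality: r = 58 ∈ Z ✓, b = 1711 ∈ Z ✓.
(These identities are necessary conditions: they determine r and b for any design with these parameters, but do not by themselves prove that one exists.)

r = 58, b = 1711.


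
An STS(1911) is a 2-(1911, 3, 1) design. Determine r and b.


An STS(v) is a 2-(v, 3, 1) BIBD: block size k = 3, λ = 1.
Replication: r(k − 1) = λ(v − 1) ⇒ r·2 = 1911 − 1 = 1910 ⇒ r = 955.
Block count: b = v(v − 1)/6 = 1911·1910/6 = 3650010/6 = 608335.

r = 955, b = 608335.


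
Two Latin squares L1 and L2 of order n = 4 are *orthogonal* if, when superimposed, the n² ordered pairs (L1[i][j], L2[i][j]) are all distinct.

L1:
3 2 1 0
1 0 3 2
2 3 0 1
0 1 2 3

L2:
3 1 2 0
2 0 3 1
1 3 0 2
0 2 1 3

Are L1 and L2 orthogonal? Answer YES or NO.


Form the n² = 16 superimposed pairs (L1[i][j], L2[i][j]), row by row (rows and columns indexed from 0):
row 0: (3,3) (2,1) (1,2) (0,0)
row 1: (1,2) (0,0) (3,3) (2,1)
row 2: (2,1) (3,3) (0,0) (1,2)
row 3: (0,0) (1,2) (2,1) (3,3)
Orthogonality requires all 16 pairs distinct.
But the pair (1,2) repeats: cell (0,2) has L1 = 1, L2 = 2, and cell (1,0) has L1 = 1, L2 = 2.
A repeated pair means some other pair never occurs (only 4 distinct pairs out of 16), so the squares are not orthogonal.
Conclusion: NO.

NO


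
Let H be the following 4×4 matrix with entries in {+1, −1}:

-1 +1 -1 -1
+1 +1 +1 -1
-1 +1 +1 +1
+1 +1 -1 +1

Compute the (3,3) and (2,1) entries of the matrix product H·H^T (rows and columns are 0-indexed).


Row 1 of H: [1, 1, 1, -1].
Row 2 of H: [-1, 1, 1, 1].
Row 3 of H: [1, 1, -1, 1].
(H·H^T)[3][3] = Σ_j H[3][j]·H[3][j] = (1)² + (1)² + (-1)² + (1)² = 1 + 1 + 1 + 1 = 4.
(H·H^T)[2][1] = Σ_j H[2][j]·H[1][j] = (-1)·(1) + (1)·(1) + (1)·(1) + (1)·(-1) = -1 + 1 + 1 + -1 = 0.
So rows 2 and 1 are orthogonal; the diagonal entry equals n = 4.

(3,3) entry = 4; (2,1) entry = 0.


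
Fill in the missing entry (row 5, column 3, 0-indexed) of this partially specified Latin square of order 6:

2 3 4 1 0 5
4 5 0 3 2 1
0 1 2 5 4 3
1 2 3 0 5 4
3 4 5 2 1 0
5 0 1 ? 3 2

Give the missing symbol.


Row 5 contains symbols [0, 1, 2, 3, 5] — missing [4].
Column 3 contains symbols [0, 1, 2, 3, 5] — missing [4].
The missing symbol must appear in both missing sets; intersection = [4].
Therefore the hidden value is 4.

Missing value = 4.


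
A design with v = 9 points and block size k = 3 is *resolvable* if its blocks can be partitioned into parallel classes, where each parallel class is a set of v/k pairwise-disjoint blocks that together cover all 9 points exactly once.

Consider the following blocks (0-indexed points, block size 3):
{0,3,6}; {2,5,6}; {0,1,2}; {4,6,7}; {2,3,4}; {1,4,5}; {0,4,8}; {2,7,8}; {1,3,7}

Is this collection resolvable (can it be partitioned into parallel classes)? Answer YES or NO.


v = 9, block size k = 3, number of blocks = 9.
For resolvability, blocks must partition into parallel classes of size v/k = 3.
Total blocks must therefore be a multiple of 3: 9 = 3·3 + 0 ⇒ divisible ✓.
Consider block {0,1,2}. The only other block(s) in the collection disjoint from it are {4,6,7} — just 1 block(s). Any parallel class containing {0,1,2} would need 2 other blocks each disjoint from it, so no parallel class of size 3 can contain {0,1,2}.
Since every block must belong to some parallel class in a resolution, the collection cannot be partitioned into parallel classes.
Resolvable? NO.

NO


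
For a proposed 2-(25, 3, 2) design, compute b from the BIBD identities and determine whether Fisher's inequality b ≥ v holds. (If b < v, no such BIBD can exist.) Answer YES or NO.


r = λ(v − 1)/(k − 1) = 2·24/2 = 24.
b = vr/k = 25·24/3 = 200.
Fisher's inequality: b ≥ v ⇔ 200 ≥ 25? YES.

YES


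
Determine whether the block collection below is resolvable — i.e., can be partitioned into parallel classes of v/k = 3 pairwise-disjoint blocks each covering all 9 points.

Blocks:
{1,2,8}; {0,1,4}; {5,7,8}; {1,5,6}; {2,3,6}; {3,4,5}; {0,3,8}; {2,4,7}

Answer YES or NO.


v = 9, block size k = 3, number of blocks = 8.
For resolvability, blocks must partition into parallel classes of size v/k = 3.
Total blocks must therefore be a multiple of 3: 8 = 3·2 + 2 ⇒ not divisible ✗.
Resolvable? NO.

NO


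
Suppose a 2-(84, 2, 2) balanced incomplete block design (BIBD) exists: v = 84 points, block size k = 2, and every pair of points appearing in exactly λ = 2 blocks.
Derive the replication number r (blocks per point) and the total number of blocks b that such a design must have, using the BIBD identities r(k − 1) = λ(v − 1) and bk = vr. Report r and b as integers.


Any 2-(v, k, λ) BIBD satisfies two necessary conditions:
  (i)  Each point sits in r blocks, and counting incidences through any fixed point gives r(k − 1) = λ(v − 1), so r = λ(v − 1)/(k − 1).
  (ii) Total incidences bk = vr, so b = vr/k.
Step 1: r = λ(v − 1)/(k − 1) = 2·(84 − 1)/(2 − 1) = 2·83/1 = 166/1 = 166.
Step 2: b = vr/k = 84·166/2 = 13944/2 = 6972.
Check integrality: r = 166 ∈ Z ✓, b = 6972 ∈ Z ✓.
(These identities are necessary conditions: they determine r and b for any design with these parameters, but do not by themselves prove that one exists.)

r = 166, b = 6972.


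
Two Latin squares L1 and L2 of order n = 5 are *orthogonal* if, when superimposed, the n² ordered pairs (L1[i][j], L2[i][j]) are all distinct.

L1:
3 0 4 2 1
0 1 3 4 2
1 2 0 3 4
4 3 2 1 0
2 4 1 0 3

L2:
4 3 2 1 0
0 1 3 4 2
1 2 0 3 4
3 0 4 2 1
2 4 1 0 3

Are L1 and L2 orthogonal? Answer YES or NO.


Form the n² = 25 superimposed pairs (L1[i][j], L2[i][j]), row by row (rows and columns indexed from 0):
row 0: (3,4) (0,3) (4,2) (2,1) (1,0)
row 1: (0,0) (1,1) (3,3) (4,4) (2,2)
row 2: (1,1) (2,2) (0,0) (3,3) (4,4)
row 3: (4,3) (3,0) (2,4) (1,2) (0,1)
row 4: (2,2) (4,4) (1,1) (0,0) (3,3)
Orthogonality requires all 25 pairs distinct.
But the pair (1,1) repeats: cell (1,1) has L1 = 1, L2 = 1, and cell (2,0) has L1 = 1, L2 = 1.
A repeated pair means some other pair never occurs (only 15 distinct pairs out of 25), so the squares are not orthogonal.
Conclusion: NO.

NO


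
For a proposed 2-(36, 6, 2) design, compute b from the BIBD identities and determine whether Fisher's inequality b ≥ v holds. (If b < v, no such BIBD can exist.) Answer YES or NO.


r = λ(v − 1)/(k − 1) = 2·35/5 = 14.
b = vr/k = 36·14/6 = 84.
Fisher's inequality: b ≥ v ⇔ 84 ≥ 36? YES.

YES


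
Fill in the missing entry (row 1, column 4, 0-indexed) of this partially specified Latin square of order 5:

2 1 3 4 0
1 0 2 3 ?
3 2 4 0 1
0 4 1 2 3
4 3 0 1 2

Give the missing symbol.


Row 1 contains symbols [0, 1, 2, 3] — missing [4].
Column 4 contains symbols [0, 1, 2, 3] — missing [4].
The missing symbol must appear in both missing sets; intersection = [4].
Therefore the hidden value is 4.

Missing value = 4.


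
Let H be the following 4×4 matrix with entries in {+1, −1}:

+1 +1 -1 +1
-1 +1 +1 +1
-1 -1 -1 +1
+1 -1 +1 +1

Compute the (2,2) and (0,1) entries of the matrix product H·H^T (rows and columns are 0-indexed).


Row 0 of H: [1, 1, -1, 1].
Row 1 of H: [-1, 1, 1, 1].
Row 2 of H: [-1, -1, -1, 1].
(H·H^T)[2][2] = Σ_j H[2][j]·H[2][j] = (-1)² + (-1)² + (-1)² + (1)² = 1 + 1 + 1 + 1 = 4.
(H·H^T)[0][1] = Σ_j H[0][j]·H[1][j] = (1)·(-1) + (1)·(1) + (-1)·(1) + (1)·(1) = -1 + 1 + -1 + 1 = 0.
So rows 0 and 1 are orthogonal; the diagonal entry equals n = 4.

(2,2) entry = 4; (0,1) entry = 0.


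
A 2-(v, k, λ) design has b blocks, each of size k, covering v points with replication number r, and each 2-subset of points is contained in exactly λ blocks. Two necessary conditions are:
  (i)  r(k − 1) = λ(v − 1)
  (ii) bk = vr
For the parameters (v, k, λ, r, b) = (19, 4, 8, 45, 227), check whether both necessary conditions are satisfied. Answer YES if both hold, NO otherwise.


Condition (i): r(k − 1) = 45·3 = 135; λ(v − 1) = 8·18 = 144. Match? NO.
Condition (ii): bk = 227·4 = 908; vr = 19·45 = 855. Match? NO.
Both conditions hold? NO.

NO


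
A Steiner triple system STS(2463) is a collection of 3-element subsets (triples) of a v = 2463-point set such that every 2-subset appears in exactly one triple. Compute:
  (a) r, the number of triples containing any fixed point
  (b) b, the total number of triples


An STS(v) is a 2-(v, 3, 1) BIBD: block size k = 3, λ = 1.
Replication: r(k − 1) = λ(v − 1) ⇒ r·2 = 2463 − 1 = 2462 ⇒ r = 1231.
Block count: b = v(v − 1)/6 = 2463·2462/6 = 6063906/6 = 1010651.

r = 1231, b = 1010651.


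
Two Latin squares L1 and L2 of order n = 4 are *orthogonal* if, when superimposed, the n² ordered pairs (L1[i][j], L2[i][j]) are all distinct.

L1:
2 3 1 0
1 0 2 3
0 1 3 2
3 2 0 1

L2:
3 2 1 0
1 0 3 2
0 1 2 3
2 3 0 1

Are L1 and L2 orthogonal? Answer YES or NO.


Form the n² = 16 superimposed pairs (L1[i][j], L2[i][j]), row by row (rows and columns indexed from 0):
row 0: (2,3) (3,2) (1,1) (0,0)
row 1: (1,1) (0,0) (2,3) (3,2)
row 2: (0,0) (1,1) (3,2) (2,3)
row 3: (3,2) (2,3) (0,0) (1,1)
Orthogonality requires all 16 pairs distinct.
But the pair (1,1) repeats: cell (0,2) has L1 = 1, L2 = 1, and cell (1,0) has L1 = 1, L2 = 1.
A repeated pair means some other pair never occurs (only 4 distinct pairs out of 16), so the squares are not orthogonal.
Conclusion: NO.

NO


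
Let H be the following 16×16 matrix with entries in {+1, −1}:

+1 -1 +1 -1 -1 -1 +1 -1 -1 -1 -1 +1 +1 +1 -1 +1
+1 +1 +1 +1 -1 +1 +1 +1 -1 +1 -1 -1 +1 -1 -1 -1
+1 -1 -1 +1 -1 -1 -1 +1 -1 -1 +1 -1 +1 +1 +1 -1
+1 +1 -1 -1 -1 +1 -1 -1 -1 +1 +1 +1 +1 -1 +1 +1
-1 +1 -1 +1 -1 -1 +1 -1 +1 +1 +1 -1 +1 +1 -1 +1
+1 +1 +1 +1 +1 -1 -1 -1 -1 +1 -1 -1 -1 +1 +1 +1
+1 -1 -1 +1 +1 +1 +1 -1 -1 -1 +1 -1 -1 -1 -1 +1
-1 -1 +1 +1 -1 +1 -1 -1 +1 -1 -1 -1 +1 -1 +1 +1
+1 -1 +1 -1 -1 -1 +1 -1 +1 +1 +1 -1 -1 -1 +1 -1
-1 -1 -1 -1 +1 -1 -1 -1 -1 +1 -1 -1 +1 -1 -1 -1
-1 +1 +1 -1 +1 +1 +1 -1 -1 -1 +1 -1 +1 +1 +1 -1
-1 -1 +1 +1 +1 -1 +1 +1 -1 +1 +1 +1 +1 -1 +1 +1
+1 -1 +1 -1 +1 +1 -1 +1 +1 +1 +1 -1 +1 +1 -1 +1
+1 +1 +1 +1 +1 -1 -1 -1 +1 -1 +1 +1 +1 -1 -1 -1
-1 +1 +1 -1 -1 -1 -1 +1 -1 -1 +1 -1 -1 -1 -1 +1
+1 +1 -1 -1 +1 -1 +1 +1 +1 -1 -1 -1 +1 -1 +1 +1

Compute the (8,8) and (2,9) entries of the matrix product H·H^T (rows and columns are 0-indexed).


Row 2 of H: [1, -1, -1, 1, -1, -1, -1, 1, -1, -1, 1, -1, 1, 1, 1, -1].
Row 8 of H: [1, -1, 1, -1, -1, -1, 1, -1, 1, 1, 1, -1, -1, -1, 1, -1].
Row 9 of H: [-1, -1, -1, -1, 1, -1, -1, -1, -1, 1, -1, -1, 1, -1, -1, -1].
(H·H^T)[8][8] = Σ_j H[8][j]·H[8][j] = (1)² + (-1)² + (1)² + (-1)² + (-1)² + (-1)² + (1)² + (-1)² + (1)² + (1)² + (1)² + (-1)² + (-1)² + (-1)² + (1)² + (-1)² = 1 + 1 + 1 + 1 + 1 + 1 + 1 + 1 + 1 + 1 + 1 + 1 + 1 + 1 + 1 + 1 = 16.
(H·H^T)[2][9] = Σ_j H[2][j]·H[9][j] = (1)·(-1) + (-1)·(-1) + (-1)·(-1) + (1)·(-1) + (-1)·(1) + (-1)·(-1) + (-1)·(-1) + (1)·(-1) + (-1)·(-1) + (-1)·(1) + (1)·(-1) + (-1)·(-1) + (1)·(1) + (1)·(-1) + (1)·(-1) + (-1)·(-1) = -1 + 1 + 1 + -1 + -1 + 1 + 1 + -1 + 1 + -1 + -1 + 1 + 1 + -1 + -1 + 1 = 0.
So rows 2 and 9 are orthogonal; the diagonal entry equals n = 16.

(8,8) entry = 16; (2,9) entry = 0.


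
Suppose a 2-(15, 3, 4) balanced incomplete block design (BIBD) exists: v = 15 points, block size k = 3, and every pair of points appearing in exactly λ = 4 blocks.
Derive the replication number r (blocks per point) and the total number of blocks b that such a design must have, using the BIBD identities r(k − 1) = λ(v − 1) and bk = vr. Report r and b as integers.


Any 2-(v, k, λ) BIBD satisfies two necessary conditions:
  (i)  Each point sits in r blocks, and counting incidences through any fixed point gives r(k − 1) = λ(v − 1), so r = λ(v − 1)/(k − 1).
  (ii) Total incidences bk = vr, so b = vr/k.
Step 1: r = λ(v − 1)/(k − 1) = 4·(15 − 1)/(3 − 1) = 4·14/2 = 56/2 = 28.
Step 2: b = vr/k = 15·28/3 = 420/3 = 140.
Check integrality: r = 28 ∈ Z ✓, b = 140 ∈ Z ✓.
(These identities are necessary conditions: they determine r and b for any design with these parameters, but do not by themselves prove that one exists.)

r = 28, b = 140.


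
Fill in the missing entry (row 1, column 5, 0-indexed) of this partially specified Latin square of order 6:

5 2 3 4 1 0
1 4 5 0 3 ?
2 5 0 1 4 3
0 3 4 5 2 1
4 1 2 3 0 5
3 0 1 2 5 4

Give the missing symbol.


Row 1 contains symbols [0, 1, 3, 4, 5] — missing [2].
Column 5 contains symbols [0, 1, 3, 4, 5] — missing [2].
The missing symbol must appear in both missing sets; intersection = [2].
Therefore the hidden value is 2.

Missing value = 2.


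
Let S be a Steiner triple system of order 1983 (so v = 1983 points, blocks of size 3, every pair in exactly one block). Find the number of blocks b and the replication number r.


An STS(v) is a 2-(v, 3, 1) BIBD: block size k = 3, λ = 1.
Replication: r(k − 1) = λ(v − 1) ⇒ r·2 = 1983 − 1 = 1982 ⇒ r = 991.
Block count: bk = vr ⇒ b·3 = 1983·991 = 1965153 ⇒ b = 655051.
(Check via b = v(v − 1)/6 = 1983·1982/6 = 3930306/6 = 655051.)

r = 991, b = 655051.


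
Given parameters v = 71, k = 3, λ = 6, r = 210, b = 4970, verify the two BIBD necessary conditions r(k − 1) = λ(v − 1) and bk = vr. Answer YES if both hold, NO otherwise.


Condition (i): r(k − 1) = 210·2 = 420; λ(v − 1) = 6·70 = 420. Match? YES.
Condition (ii): bk = 4970·3 = 14910; vr = 71·210 = 14910. Match? YES.
Both conditions hold? YES.

YES


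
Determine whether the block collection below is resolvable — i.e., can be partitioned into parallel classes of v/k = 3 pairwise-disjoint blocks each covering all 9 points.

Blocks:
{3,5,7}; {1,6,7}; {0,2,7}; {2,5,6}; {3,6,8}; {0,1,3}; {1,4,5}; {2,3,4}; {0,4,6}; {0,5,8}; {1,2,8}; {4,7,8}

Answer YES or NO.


v = 9, block size k = 3, number of blocks = 12.
For resolvability, blocks must partition into parallel classes of size v/k = 3.
Total blocks must therefore be a multiple of 3: 12 = 3·4 + 0 ⇒ divisible ✓.
Greedy packing gives 4 candidate class(es). Each should be a full parallel class (size 3, covers all 9 points).
  Class 1 (3 blocks): {3,5,7}; {0,4,6}; {1,2,8}. Points covered: [0, 1, 2, 3, 4, 5, 6, 7, 8].
  Class 2 (3 blocks): {1,6,7}; {2,3,4}; {0,5,8}. Points covered: [0, 1, 2, 3, 4, 5, 6, 7, 8].
  Class 3 (3 blocks): {0,2,7}; {3,6,8}; {1,4,5}. Points covered: [0, 1, 2, 3, 4, 5, 6, 7, 8].
  Class 4 (3 blocks): {2,5,6}; {0,1,3}; {4,7,8}. Points covered: [0, 1, 2, 3, 4, 5, 6, 7, 8].
All classes full (size 3)? YES. All classes cover every point? YES.
Resolvable? YES.

YES


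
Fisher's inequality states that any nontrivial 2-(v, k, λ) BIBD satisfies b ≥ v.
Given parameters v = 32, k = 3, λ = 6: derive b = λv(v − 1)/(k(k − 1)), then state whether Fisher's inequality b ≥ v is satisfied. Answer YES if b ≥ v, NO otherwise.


r = λ(v − 1)/(k − 1) = 6·31/2 = 93.
b = vr/k = 32·93/3 = 992.
Fisher's inequality: b ≥ v ⇔ 992 ≥ 32? YES.

YES


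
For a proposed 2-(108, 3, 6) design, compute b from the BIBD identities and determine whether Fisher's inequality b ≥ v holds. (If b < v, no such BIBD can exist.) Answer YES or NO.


r = λ(v − 1)/(k − 1) = 6·107/2 = 321.
b = vr/k = 108·321/3 = 11556.
Fisher's inequality: b ≥ v ⇔ 11556 ≥ 108? YES.

YES


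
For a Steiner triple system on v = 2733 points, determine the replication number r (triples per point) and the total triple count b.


An STS(v) is a 2-(v, 3, 1) BIBD: block size k = 3, λ = 1.
Replication: r(k − 1) = λ(v − 1) ⇒ r·2 = 2733 − 1 = 2732 ⇒ r = 1366.
Block count: bk = vr ⇒ b·3 = 2733·1366 = 3733278 ⇒ b = 1244426.

r = 1366, b = 1244426.


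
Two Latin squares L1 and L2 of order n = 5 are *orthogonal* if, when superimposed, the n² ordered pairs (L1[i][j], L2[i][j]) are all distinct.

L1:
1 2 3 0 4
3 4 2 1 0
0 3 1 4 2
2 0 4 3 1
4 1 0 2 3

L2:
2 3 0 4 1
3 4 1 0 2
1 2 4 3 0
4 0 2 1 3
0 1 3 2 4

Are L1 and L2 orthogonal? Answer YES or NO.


Form the n² = 25 superimposed pairs (L1[i][j], L2[i][j]), row by row (rows and columns indexed from 0):
row 0: (1,2) (2,3) (3,0) (0,4) (4,1)
row 1: (3,3) (4,4) (2,1) (1,0) (0,2)
row 2: (0,1) (3,2) (1,4) (4,3) (2,0)
row 3: (2,4) (0,0) (4,2) (3,1) (1,3)
row 4: (4,0) (1,1) (0,3) (2,2) (3,4)
Orthogonality requires all 25 pairs distinct.
Check by first coordinate: for each symbol s of L1, list the L2 entries in the n cells where L1 = s; they must all differ.
  L1 = 0: L2 entries (in reading order) 4, 2, 1, 0, 3 — all 5 distinct ✓
  L1 = 1: L2 entries (in reading order) 2, 0, 4, 3, 1 — all 5 distinct ✓
  L1 = 2: L2 entries (in reading order) 3, 1, 0, 4, 2 — all 5 distinct ✓
  L1 = 3: L2 entries (in reading order) 0, 3, 2, 1, 4 — all 5 distinct ✓
  L1 = 4: L2 entries (in reading order) 1, 4, 3, 2, 0 — all 5 distinct ✓
Every symbol of L1 meets every symbol of L2 exactly once, so all 25 pairs are distinct (25 of 25).
Conclusion: YES.

YES


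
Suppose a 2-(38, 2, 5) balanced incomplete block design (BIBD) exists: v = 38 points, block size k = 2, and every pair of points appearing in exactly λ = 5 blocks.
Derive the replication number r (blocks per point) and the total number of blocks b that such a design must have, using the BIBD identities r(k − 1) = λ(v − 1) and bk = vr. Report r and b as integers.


Any 2-(v, k, λ) BIBD satisfies two necessary conditions:
  (i)  Each point sits in r blocks, and counting incidences through any fixed point gives r(k − 1) = λ(v − 1), so r = λ(v − 1)/(k − 1).
  (ii) Total incidences bk = vr, so b = vr/k.
Step 1: r = λ(v − 1)/(k − 1) = 5·(38 − 1)/(2 − 1) = 5·37/1 = 185/1 = 185.
Step 2: b = vr/k = 38·185/2 = 7030/2 = 3515.
Check integrality: r = 185 ∈ Z ✓, b = 3515 ∈ Z ✓.
(These identities are necessary conditions: they determine r and b for any design with these parameters, but do not by themselves prove that one exists.)

r = 185, b = 3515.


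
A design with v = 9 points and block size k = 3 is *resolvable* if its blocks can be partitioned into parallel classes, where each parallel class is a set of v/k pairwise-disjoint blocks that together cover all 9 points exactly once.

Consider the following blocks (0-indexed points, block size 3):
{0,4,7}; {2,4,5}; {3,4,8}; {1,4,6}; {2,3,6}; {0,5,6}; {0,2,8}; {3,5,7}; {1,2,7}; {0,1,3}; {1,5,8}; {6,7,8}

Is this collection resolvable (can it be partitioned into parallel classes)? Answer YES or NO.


v = 9, block size k = 3, number of blocks = 12.
For resolvability, blocks must partition into parallel classes of size v/k = 3.
Total blocks must therefore be a multiple of 3: 12 = 3·4 + 0 ⇒ divisible ✓.
Greedy packing gives 4 candidate class(es). Each should be a full parallel class (size 3, covers all 9 points).
  Class 1 (3 blocks): {0,4,7}; {2,3,6}; {1,5,8}. Points covered: [0, 1, 2, 3, 4, 5, 6, 7, 8].
  Class 2 (3 blocks): {2,4,5}; {0,1,3}; {6,7,8}. Points covered: [0, 1, 2, 3, 4, 5, 6, 7, 8].
  Class 3 (3 blocks): {3,4,8}; {0,5,6}; {1,2,7}. Points covered: [0, 1, 2, 3, 4, 5, 6, 7, 8].
  Class 4 (3 blocks): {1,4,6}; {0,2,8}; {3,5,7}. Points covered: [0, 1, 2, 3, 4, 5, 6, 7, 8].
All classes full (size 3)? YES. All classes cover every point? YES.
Resolvable? YES.

YES


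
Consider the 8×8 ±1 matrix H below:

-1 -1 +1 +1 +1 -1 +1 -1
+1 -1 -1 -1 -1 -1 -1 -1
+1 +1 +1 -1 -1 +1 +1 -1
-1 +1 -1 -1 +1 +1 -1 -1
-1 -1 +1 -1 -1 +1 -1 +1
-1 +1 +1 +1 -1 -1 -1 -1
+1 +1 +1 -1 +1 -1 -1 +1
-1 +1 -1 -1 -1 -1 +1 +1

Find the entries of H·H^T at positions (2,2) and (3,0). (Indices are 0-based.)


Row 0 of H: [-1, -1, 1, 1, 1, -1, 1, -1].
Row 2 of H: [1, 1, 1, -1, -1, 1, 1, -1].
Row 3 of H: [-1, 1, -1, -1, 1, 1, -1, -1].
(H·H^T)[2][2] = Σ_j H[2][j]·H[2][j] = (1)² + (1)² + (1)² + (-1)² + (-1)² + (1)² + (1)² + (-1)² = 1 + 1 + 1 + 1 + 1 + 1 + 1 + 1 = 8.
(H·H^T)[3][0] = Σ_j H[3][j]·H[0][j] = (-1)·(-1) + (1)·(-1) + (-1)·(1) + (-1)·(1) + (1)·(1) + (1)·(-1) + (-1)·(1) + (-1)·(-1) = 1 + -1 + -1 + -1 + 1 + -1 + -1 + 1 = -2.
Rows 3 and 0 are not orthogonal (dot product = -2 ≠ 0), so H is not a Hadamard matrix.

(2,2) entry = 8; (3,0) entry = -2.


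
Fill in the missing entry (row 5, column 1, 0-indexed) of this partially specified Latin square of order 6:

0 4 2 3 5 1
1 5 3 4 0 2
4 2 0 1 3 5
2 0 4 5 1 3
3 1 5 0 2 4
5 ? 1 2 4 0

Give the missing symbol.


Row 5 contains symbols [0, 1, 2, 4, 5] — missing [3].
Column 1 contains symbols [0, 1, 2, 4, 5] — missing [3].
The missing symbol must appear in both missing sets; intersection = [3].
Therefore the hidden value is 3.

Missing value = 3.


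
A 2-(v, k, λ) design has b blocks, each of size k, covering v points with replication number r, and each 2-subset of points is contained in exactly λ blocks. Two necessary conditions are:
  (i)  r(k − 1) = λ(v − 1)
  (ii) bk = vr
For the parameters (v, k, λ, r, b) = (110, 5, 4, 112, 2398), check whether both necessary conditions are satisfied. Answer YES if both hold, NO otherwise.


Condition (i): r(k − 1) = 112·4 = 448; λ(v − 1) = 4·109 = 436. Match? NO.
Condition (ii): bk = 2398·5 = 11990; vr = 110·112 = 12320. Match? NO.
Both conditions hold? NO.

NO


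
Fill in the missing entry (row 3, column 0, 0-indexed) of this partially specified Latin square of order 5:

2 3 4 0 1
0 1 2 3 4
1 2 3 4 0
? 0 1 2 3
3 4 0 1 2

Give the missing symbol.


Row 3 contains symbols [0, 1, 2, 3] — missing [4].
Column 0 contains symbols [0, 1, 2, 3] — missing [4].
The missing symbol must appear in both missing sets; intersection = [4].
Therefore the hidden value is 4.

Missing value = 4.


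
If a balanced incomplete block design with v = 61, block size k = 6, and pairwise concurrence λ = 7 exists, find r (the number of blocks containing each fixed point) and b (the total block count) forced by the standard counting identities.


Any 2-(v, k, λ) BIBD satisfies two necessary conditions:
  (i)  Each point sits in r blocks, and counting incidences through any fixed point gives r(k − 1) = λ(v − 1), so r = λ(v − 1)/(k − 1).
  (ii) Total incidences bk = vr, so b = vr/k.
Step 1: r = λ(v − 1)/(k − 1) = 7·(61 − 1)/(6 − 1) = 7·60/5 = 420/5 = 84.
Step 2: b = vr/k = 61·84/6 = 5124/6 = 854.
Check integrality: r = 84 ∈ Z ✓, b = 854 ∈ Z ✓.
(These identities are necessary conditions: they determine r and b for any design with these parameters, but do not by themselves prove that one exists.)

r = 84, b = 854.
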